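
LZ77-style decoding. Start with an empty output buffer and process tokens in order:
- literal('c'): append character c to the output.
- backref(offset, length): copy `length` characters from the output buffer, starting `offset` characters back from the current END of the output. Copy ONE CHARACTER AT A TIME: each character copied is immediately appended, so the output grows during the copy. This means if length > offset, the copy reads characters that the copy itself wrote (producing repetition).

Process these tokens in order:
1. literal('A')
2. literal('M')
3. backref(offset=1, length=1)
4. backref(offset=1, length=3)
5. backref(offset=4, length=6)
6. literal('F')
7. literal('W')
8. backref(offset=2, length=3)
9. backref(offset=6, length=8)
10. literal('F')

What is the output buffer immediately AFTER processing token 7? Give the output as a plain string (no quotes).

Answer: AMMMMMMMMMMMFW

Derivation:
Token 1: literal('A'). Output: "A"
Token 2: literal('M'). Output: "AM"
Token 3: backref(off=1, len=1). Copied 'M' from pos 1. Output: "AMM"
Token 4: backref(off=1, len=3) (overlapping!). Copied 'MMM' from pos 2. Output: "AMMMMM"
Token 5: backref(off=4, len=6) (overlapping!). Copied 'MMMMMM' from pos 2. Output: "AMMMMMMMMMMM"
Token 6: literal('F'). Output: "AMMMMMMMMMMMF"
Token 7: literal('W'). Output: "AMMMMMMMMMMMFW"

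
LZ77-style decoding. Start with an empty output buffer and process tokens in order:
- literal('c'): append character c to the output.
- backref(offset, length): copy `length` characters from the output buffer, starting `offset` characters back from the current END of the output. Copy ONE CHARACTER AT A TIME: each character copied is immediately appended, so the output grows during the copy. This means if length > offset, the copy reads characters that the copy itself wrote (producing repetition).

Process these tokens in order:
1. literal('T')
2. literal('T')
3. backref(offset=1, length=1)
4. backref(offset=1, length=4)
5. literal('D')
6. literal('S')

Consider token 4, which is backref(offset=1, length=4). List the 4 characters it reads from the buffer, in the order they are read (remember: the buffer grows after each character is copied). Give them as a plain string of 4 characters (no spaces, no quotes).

Token 1: literal('T'). Output: "T"
Token 2: literal('T'). Output: "TT"
Token 3: backref(off=1, len=1). Copied 'T' from pos 1. Output: "TTT"
Token 4: backref(off=1, len=4). Buffer before: "TTT" (len 3)
  byte 1: read out[2]='T', append. Buffer now: "TTTT"
  byte 2: read out[3]='T', append. Buffer now: "TTTTT"
  byte 3: read out[4]='T', append. Buffer now: "TTTTTT"
  byte 4: read out[5]='T', append. Buffer now: "TTTTTTT"

Answer: TTTT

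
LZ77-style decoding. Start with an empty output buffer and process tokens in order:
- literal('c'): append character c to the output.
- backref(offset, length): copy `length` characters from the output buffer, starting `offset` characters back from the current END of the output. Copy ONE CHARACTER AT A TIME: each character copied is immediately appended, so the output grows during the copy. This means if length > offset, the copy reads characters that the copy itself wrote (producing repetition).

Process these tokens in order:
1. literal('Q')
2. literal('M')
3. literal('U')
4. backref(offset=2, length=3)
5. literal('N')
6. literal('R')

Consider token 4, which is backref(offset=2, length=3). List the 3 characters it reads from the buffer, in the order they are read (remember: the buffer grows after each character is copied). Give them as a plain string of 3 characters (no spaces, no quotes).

Answer: MUM

Derivation:
Token 1: literal('Q'). Output: "Q"
Token 2: literal('M'). Output: "QM"
Token 3: literal('U'). Output: "QMU"
Token 4: backref(off=2, len=3). Buffer before: "QMU" (len 3)
  byte 1: read out[1]='M', append. Buffer now: "QMUM"
  byte 2: read out[2]='U', append. Buffer now: "QMUMU"
  byte 3: read out[3]='M', append. Buffer now: "QMUMUM"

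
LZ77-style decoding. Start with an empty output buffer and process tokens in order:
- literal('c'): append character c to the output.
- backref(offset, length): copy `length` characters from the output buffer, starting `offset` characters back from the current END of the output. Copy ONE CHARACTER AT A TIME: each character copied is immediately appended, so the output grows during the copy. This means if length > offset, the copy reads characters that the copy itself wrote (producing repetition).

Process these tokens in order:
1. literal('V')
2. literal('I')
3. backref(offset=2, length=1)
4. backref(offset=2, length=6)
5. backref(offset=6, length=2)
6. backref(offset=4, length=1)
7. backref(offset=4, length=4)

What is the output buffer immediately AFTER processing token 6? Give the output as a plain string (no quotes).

Token 1: literal('V'). Output: "V"
Token 2: literal('I'). Output: "VI"
Token 3: backref(off=2, len=1). Copied 'V' from pos 0. Output: "VIV"
Token 4: backref(off=2, len=6) (overlapping!). Copied 'IVIVIV' from pos 1. Output: "VIVIVIVIV"
Token 5: backref(off=6, len=2). Copied 'IV' from pos 3. Output: "VIVIVIVIVIV"
Token 6: backref(off=4, len=1). Copied 'I' from pos 7. Output: "VIVIVIVIVIVI"

Answer: VIVIVIVIVIVI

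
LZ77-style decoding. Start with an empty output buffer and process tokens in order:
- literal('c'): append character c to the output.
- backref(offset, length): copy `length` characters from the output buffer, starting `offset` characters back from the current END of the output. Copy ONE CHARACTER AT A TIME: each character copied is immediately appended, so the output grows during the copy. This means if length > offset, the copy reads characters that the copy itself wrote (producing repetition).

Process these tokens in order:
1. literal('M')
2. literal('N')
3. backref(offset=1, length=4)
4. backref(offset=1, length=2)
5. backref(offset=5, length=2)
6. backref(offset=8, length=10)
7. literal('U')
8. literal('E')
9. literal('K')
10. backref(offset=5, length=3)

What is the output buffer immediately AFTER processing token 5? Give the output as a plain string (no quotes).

Answer: MNNNNNNNNN

Derivation:
Token 1: literal('M'). Output: "M"
Token 2: literal('N'). Output: "MN"
Token 3: backref(off=1, len=4) (overlapping!). Copied 'NNNN' from pos 1. Output: "MNNNNN"
Token 4: backref(off=1, len=2) (overlapping!). Copied 'NN' from pos 5. Output: "MNNNNNNN"
Token 5: backref(off=5, len=2). Copied 'NN' from pos 3. Output: "MNNNNNNNNN"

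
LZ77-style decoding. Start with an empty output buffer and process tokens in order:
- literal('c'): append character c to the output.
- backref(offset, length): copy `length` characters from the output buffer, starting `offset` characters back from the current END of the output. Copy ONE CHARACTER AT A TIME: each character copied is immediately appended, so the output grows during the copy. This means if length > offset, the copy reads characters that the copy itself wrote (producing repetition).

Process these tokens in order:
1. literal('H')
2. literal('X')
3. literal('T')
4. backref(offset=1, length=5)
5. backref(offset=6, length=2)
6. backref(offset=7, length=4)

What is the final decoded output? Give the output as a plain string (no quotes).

Answer: HXTTTTTTTTTTTT

Derivation:
Token 1: literal('H'). Output: "H"
Token 2: literal('X'). Output: "HX"
Token 3: literal('T'). Output: "HXT"
Token 4: backref(off=1, len=5) (overlapping!). Copied 'TTTTT' from pos 2. Output: "HXTTTTTT"
Token 5: backref(off=6, len=2). Copied 'TT' from pos 2. Output: "HXTTTTTTTT"
Token 6: backref(off=7, len=4). Copied 'TTTT' from pos 3. Output: "HXTTTTTTTTTTTT"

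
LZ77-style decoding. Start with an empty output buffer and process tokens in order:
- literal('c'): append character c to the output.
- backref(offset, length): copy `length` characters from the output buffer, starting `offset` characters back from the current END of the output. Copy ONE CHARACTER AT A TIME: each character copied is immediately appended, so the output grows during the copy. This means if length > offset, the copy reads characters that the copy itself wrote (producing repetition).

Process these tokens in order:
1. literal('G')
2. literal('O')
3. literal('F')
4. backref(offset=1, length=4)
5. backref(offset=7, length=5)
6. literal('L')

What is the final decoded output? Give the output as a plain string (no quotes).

Token 1: literal('G'). Output: "G"
Token 2: literal('O'). Output: "GO"
Token 3: literal('F'). Output: "GOF"
Token 4: backref(off=1, len=4) (overlapping!). Copied 'FFFF' from pos 2. Output: "GOFFFFF"
Token 5: backref(off=7, len=5). Copied 'GOFFF' from pos 0. Output: "GOFFFFFGOFFF"
Token 6: literal('L'). Output: "GOFFFFFGOFFFL"

Answer: GOFFFFFGOFFFL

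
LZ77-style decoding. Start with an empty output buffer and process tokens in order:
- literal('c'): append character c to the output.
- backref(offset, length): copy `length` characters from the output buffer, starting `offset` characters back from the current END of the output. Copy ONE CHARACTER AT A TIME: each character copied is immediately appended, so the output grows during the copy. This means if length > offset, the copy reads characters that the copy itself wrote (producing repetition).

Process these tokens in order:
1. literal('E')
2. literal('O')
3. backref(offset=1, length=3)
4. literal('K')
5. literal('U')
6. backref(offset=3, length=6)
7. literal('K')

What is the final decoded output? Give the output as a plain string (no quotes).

Answer: EOOOOKUOKUOKUK

Derivation:
Token 1: literal('E'). Output: "E"
Token 2: literal('O'). Output: "EO"
Token 3: backref(off=1, len=3) (overlapping!). Copied 'OOO' from pos 1. Output: "EOOOO"
Token 4: literal('K'). Output: "EOOOOK"
Token 5: literal('U'). Output: "EOOOOKU"
Token 6: backref(off=3, len=6) (overlapping!). Copied 'OKUOKU' from pos 4. Output: "EOOOOKUOKUOKU"
Token 7: literal('K'). Output: "EOOOOKUOKUOKUK"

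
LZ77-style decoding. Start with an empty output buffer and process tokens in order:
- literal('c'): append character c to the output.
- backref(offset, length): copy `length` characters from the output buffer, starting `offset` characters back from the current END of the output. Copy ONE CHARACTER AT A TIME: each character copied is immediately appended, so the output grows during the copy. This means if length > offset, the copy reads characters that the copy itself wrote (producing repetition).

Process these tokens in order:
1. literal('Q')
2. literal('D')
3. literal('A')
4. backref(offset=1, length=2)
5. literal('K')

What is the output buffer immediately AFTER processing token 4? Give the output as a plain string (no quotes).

Answer: QDAAA

Derivation:
Token 1: literal('Q'). Output: "Q"
Token 2: literal('D'). Output: "QD"
Token 3: literal('A'). Output: "QDA"
Token 4: backref(off=1, len=2) (overlapping!). Copied 'AA' from pos 2. Output: "QDAAA"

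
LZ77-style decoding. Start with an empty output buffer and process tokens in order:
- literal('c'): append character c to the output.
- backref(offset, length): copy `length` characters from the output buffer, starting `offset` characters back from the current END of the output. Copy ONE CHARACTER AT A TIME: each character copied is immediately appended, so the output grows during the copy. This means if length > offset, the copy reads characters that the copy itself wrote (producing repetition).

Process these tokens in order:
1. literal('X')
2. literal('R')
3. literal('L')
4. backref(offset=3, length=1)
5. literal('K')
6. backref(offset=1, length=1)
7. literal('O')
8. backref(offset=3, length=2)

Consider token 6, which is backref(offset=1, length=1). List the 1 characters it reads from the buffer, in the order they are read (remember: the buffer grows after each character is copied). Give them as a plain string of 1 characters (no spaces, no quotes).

Token 1: literal('X'). Output: "X"
Token 2: literal('R'). Output: "XR"
Token 3: literal('L'). Output: "XRL"
Token 4: backref(off=3, len=1). Copied 'X' from pos 0. Output: "XRLX"
Token 5: literal('K'). Output: "XRLXK"
Token 6: backref(off=1, len=1). Buffer before: "XRLXK" (len 5)
  byte 1: read out[4]='K', append. Buffer now: "XRLXKK"

Answer: K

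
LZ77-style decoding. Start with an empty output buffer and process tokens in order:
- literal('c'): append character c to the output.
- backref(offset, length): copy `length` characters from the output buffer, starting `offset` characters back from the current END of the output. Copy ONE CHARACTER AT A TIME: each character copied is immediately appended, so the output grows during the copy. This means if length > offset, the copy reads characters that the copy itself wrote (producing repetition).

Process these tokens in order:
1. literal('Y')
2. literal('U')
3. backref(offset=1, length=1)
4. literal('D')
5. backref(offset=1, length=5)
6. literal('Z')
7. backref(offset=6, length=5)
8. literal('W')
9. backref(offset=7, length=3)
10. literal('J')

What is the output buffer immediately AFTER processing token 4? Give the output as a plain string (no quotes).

Answer: YUUD

Derivation:
Token 1: literal('Y'). Output: "Y"
Token 2: literal('U'). Output: "YU"
Token 3: backref(off=1, len=1). Copied 'U' from pos 1. Output: "YUU"
Token 4: literal('D'). Output: "YUUD"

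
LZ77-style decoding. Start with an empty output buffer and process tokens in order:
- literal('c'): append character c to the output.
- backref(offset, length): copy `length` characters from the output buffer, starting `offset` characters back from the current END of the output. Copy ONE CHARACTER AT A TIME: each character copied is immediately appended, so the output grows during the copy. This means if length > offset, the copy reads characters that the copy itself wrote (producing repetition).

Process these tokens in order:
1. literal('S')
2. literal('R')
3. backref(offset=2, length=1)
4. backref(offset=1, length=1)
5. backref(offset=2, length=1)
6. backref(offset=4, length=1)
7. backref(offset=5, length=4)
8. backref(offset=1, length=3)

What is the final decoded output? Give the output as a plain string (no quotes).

Answer: SRSSSRRSSSSSS

Derivation:
Token 1: literal('S'). Output: "S"
Token 2: literal('R'). Output: "SR"
Token 3: backref(off=2, len=1). Copied 'S' from pos 0. Output: "SRS"
Token 4: backref(off=1, len=1). Copied 'S' from pos 2. Output: "SRSS"
Token 5: backref(off=2, len=1). Copied 'S' from pos 2. Output: "SRSSS"
Token 6: backref(off=4, len=1). Copied 'R' from pos 1. Output: "SRSSSR"
Token 7: backref(off=5, len=4). Copied 'RSSS' from pos 1. Output: "SRSSSRRSSS"
Token 8: backref(off=1, len=3) (overlapping!). Copied 'SSS' from pos 9. Output: "SRSSSRRSSSSSS"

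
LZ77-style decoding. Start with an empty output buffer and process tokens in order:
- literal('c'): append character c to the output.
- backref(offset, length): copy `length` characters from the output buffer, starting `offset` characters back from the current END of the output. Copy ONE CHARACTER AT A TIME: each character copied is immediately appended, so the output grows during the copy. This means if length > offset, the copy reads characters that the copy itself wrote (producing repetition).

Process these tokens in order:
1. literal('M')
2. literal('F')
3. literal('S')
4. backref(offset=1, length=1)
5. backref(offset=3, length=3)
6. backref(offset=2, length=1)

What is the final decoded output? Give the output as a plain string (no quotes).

Answer: MFSSFSSS

Derivation:
Token 1: literal('M'). Output: "M"
Token 2: literal('F'). Output: "MF"
Token 3: literal('S'). Output: "MFS"
Token 4: backref(off=1, len=1). Copied 'S' from pos 2. Output: "MFSS"
Token 5: backref(off=3, len=3). Copied 'FSS' from pos 1. Output: "MFSSFSS"
Token 6: backref(off=2, len=1). Copied 'S' from pos 5. Output: "MFSSFSSS"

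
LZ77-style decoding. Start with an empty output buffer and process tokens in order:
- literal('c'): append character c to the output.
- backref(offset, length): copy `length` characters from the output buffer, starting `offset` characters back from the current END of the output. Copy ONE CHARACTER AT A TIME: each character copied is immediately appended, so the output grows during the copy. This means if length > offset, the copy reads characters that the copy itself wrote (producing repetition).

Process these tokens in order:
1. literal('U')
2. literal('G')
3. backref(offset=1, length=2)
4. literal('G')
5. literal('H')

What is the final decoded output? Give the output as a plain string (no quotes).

Answer: UGGGGH

Derivation:
Token 1: literal('U'). Output: "U"
Token 2: literal('G'). Output: "UG"
Token 3: backref(off=1, len=2) (overlapping!). Copied 'GG' from pos 1. Output: "UGGG"
Token 4: literal('G'). Output: "UGGGG"
Token 5: literal('H'). Output: "UGGGGH"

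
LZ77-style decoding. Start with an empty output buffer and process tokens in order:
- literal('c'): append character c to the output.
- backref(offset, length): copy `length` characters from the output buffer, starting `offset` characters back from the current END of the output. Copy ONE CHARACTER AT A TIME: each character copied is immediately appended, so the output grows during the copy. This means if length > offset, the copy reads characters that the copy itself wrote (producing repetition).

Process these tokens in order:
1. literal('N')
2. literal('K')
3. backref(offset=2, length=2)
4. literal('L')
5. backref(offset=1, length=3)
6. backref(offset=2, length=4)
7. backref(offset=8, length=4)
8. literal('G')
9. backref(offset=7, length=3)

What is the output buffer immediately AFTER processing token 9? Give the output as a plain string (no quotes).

Token 1: literal('N'). Output: "N"
Token 2: literal('K'). Output: "NK"
Token 3: backref(off=2, len=2). Copied 'NK' from pos 0. Output: "NKNK"
Token 4: literal('L'). Output: "NKNKL"
Token 5: backref(off=1, len=3) (overlapping!). Copied 'LLL' from pos 4. Output: "NKNKLLLL"
Token 6: backref(off=2, len=4) (overlapping!). Copied 'LLLL' from pos 6. Output: "NKNKLLLLLLLL"
Token 7: backref(off=8, len=4). Copied 'LLLL' from pos 4. Output: "NKNKLLLLLLLLLLLL"
Token 8: literal('G'). Output: "NKNKLLLLLLLLLLLLG"
Token 9: backref(off=7, len=3). Copied 'LLL' from pos 10. Output: "NKNKLLLLLLLLLLLLGLLL"

Answer: NKNKLLLLLLLLLLLLGLLL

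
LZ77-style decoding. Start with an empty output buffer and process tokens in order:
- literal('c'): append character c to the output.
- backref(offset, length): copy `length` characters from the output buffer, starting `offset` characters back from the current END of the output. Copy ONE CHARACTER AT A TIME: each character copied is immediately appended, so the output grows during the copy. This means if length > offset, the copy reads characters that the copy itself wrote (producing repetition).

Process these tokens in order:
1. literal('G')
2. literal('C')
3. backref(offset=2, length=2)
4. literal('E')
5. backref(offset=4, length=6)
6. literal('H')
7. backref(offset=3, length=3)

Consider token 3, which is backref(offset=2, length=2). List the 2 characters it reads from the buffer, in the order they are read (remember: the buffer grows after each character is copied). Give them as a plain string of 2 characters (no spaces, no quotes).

Token 1: literal('G'). Output: "G"
Token 2: literal('C'). Output: "GC"
Token 3: backref(off=2, len=2). Buffer before: "GC" (len 2)
  byte 1: read out[0]='G', append. Buffer now: "GCG"
  byte 2: read out[1]='C', append. Buffer now: "GCGC"

Answer: GC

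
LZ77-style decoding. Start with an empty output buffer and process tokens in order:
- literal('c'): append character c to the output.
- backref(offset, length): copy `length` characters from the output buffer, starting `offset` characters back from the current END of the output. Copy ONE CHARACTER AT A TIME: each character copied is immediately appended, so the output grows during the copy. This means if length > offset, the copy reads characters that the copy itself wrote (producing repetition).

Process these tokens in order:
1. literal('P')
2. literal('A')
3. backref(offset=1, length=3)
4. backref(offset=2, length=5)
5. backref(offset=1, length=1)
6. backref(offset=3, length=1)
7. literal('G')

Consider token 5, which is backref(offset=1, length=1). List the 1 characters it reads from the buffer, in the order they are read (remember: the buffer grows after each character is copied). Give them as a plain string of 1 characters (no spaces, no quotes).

Token 1: literal('P'). Output: "P"
Token 2: literal('A'). Output: "PA"
Token 3: backref(off=1, len=3) (overlapping!). Copied 'AAA' from pos 1. Output: "PAAAA"
Token 4: backref(off=2, len=5) (overlapping!). Copied 'AAAAA' from pos 3. Output: "PAAAAAAAAA"
Token 5: backref(off=1, len=1). Buffer before: "PAAAAAAAAA" (len 10)
  byte 1: read out[9]='A', append. Buffer now: "PAAAAAAAAAA"

Answer: A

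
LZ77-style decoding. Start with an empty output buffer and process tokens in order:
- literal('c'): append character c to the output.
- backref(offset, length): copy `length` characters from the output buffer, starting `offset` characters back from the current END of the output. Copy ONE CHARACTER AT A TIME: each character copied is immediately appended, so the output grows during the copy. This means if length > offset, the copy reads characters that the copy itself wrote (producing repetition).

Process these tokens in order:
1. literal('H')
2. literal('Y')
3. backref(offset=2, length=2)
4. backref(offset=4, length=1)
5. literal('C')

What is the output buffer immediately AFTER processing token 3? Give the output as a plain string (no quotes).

Answer: HYHY

Derivation:
Token 1: literal('H'). Output: "H"
Token 2: literal('Y'). Output: "HY"
Token 3: backref(off=2, len=2). Copied 'HY' from pos 0. Output: "HYHY"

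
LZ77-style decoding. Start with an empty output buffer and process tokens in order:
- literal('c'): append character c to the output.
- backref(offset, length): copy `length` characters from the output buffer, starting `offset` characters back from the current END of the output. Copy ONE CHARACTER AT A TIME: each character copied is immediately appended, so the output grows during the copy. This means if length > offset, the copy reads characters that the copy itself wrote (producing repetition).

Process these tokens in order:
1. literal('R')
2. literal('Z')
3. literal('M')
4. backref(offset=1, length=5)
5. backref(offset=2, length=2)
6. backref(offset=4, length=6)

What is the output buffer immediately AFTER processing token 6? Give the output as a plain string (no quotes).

Answer: RZMMMMMMMMMMMMMM

Derivation:
Token 1: literal('R'). Output: "R"
Token 2: literal('Z'). Output: "RZ"
Token 3: literal('M'). Output: "RZM"
Token 4: backref(off=1, len=5) (overlapping!). Copied 'MMMMM' from pos 2. Output: "RZMMMMMM"
Token 5: backref(off=2, len=2). Copied 'MM' from pos 6. Output: "RZMMMMMMMM"
Token 6: backref(off=4, len=6) (overlapping!). Copied 'MMMMMM' from pos 6. Output: "RZMMMMMMMMMMMMMM"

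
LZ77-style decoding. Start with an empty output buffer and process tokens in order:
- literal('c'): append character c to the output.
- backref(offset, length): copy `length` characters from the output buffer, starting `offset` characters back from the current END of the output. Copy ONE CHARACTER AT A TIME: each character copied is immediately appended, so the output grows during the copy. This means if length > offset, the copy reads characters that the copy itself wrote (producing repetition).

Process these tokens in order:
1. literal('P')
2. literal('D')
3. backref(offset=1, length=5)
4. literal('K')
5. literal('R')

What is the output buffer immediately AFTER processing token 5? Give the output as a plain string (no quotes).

Answer: PDDDDDDKR

Derivation:
Token 1: literal('P'). Output: "P"
Token 2: literal('D'). Output: "PD"
Token 3: backref(off=1, len=5) (overlapping!). Copied 'DDDDD' from pos 1. Output: "PDDDDDD"
Token 4: literal('K'). Output: "PDDDDDDK"
Token 5: literal('R'). Output: "PDDDDDDKR"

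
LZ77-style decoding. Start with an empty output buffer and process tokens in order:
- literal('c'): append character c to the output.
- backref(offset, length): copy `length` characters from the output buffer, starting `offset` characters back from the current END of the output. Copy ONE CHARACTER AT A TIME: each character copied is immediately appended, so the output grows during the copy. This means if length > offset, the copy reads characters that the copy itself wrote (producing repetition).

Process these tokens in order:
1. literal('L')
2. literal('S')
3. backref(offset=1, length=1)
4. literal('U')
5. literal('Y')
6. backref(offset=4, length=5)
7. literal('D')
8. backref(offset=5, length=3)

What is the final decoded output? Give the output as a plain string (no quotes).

Answer: LSSUYSSUYSDSUY

Derivation:
Token 1: literal('L'). Output: "L"
Token 2: literal('S'). Output: "LS"
Token 3: backref(off=1, len=1). Copied 'S' from pos 1. Output: "LSS"
Token 4: literal('U'). Output: "LSSU"
Token 5: literal('Y'). Output: "LSSUY"
Token 6: backref(off=4, len=5) (overlapping!). Copied 'SSUYS' from pos 1. Output: "LSSUYSSUYS"
Token 7: literal('D'). Output: "LSSUYSSUYSD"
Token 8: backref(off=5, len=3). Copied 'SUY' from pos 6. Output: "LSSUYSSUYSDSUY"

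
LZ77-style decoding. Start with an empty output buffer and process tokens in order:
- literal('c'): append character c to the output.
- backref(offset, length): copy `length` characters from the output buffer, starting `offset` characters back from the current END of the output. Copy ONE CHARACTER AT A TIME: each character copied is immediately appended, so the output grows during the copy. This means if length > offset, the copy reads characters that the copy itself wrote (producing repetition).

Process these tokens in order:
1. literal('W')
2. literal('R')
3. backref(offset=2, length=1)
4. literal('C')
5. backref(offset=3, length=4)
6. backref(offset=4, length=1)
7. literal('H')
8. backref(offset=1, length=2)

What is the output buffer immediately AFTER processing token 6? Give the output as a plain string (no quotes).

Answer: WRWCRWCRR

Derivation:
Token 1: literal('W'). Output: "W"
Token 2: literal('R'). Output: "WR"
Token 3: backref(off=2, len=1). Copied 'W' from pos 0. Output: "WRW"
Token 4: literal('C'). Output: "WRWC"
Token 5: backref(off=3, len=4) (overlapping!). Copied 'RWCR' from pos 1. Output: "WRWCRWCR"
Token 6: backref(off=4, len=1). Copied 'R' from pos 4. Output: "WRWCRWCRR"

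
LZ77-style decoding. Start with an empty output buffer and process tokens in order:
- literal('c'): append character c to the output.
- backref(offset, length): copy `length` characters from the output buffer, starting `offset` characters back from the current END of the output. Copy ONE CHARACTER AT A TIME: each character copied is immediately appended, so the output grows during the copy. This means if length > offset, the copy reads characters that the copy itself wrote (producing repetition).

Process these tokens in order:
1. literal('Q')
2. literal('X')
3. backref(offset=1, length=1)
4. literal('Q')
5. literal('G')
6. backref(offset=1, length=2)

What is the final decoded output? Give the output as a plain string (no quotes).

Answer: QXXQGGG

Derivation:
Token 1: literal('Q'). Output: "Q"
Token 2: literal('X'). Output: "QX"
Token 3: backref(off=1, len=1). Copied 'X' from pos 1. Output: "QXX"
Token 4: literal('Q'). Output: "QXXQ"
Token 5: literal('G'). Output: "QXXQG"
Token 6: backref(off=1, len=2) (overlapping!). Copied 'GG' from pos 4. Output: "QXXQGGG"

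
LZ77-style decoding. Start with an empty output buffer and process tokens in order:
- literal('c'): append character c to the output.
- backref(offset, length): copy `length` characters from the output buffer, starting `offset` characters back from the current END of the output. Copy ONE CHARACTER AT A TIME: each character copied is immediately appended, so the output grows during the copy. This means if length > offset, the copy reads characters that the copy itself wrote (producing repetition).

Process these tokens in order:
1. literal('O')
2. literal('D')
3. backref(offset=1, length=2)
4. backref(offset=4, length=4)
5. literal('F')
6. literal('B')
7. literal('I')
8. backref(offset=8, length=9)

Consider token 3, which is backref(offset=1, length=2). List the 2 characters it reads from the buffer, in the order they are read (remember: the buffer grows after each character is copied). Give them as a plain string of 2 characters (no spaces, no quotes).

Answer: DD

Derivation:
Token 1: literal('O'). Output: "O"
Token 2: literal('D'). Output: "OD"
Token 3: backref(off=1, len=2). Buffer before: "OD" (len 2)
  byte 1: read out[1]='D', append. Buffer now: "ODD"
  byte 2: read out[2]='D', append. Buffer now: "ODDD"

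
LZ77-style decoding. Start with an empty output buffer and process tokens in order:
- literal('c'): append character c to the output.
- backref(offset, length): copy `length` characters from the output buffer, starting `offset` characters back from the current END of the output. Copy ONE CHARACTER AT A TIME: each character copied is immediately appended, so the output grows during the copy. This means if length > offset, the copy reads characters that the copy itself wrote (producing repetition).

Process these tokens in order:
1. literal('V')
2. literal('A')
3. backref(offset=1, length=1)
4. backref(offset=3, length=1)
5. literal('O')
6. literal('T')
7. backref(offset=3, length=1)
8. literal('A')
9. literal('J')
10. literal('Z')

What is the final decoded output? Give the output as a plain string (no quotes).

Token 1: literal('V'). Output: "V"
Token 2: literal('A'). Output: "VA"
Token 3: backref(off=1, len=1). Copied 'A' from pos 1. Output: "VAA"
Token 4: backref(off=3, len=1). Copied 'V' from pos 0. Output: "VAAV"
Token 5: literal('O'). Output: "VAAVO"
Token 6: literal('T'). Output: "VAAVOT"
Token 7: backref(off=3, len=1). Copied 'V' from pos 3. Output: "VAAVOTV"
Token 8: literal('A'). Output: "VAAVOTVA"
Token 9: literal('J'). Output: "VAAVOTVAJ"
Token 10: literal('Z'). Output: "VAAVOTVAJZ"

Answer: VAAVOTVAJZ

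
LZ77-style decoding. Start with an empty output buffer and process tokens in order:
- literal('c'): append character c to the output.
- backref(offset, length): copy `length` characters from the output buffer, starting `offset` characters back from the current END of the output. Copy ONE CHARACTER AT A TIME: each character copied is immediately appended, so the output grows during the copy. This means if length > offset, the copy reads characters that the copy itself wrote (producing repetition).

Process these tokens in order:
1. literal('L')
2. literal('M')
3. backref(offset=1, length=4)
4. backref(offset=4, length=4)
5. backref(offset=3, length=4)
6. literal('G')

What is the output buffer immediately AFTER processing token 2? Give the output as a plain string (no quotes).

Answer: LM

Derivation:
Token 1: literal('L'). Output: "L"
Token 2: literal('M'). Output: "LM"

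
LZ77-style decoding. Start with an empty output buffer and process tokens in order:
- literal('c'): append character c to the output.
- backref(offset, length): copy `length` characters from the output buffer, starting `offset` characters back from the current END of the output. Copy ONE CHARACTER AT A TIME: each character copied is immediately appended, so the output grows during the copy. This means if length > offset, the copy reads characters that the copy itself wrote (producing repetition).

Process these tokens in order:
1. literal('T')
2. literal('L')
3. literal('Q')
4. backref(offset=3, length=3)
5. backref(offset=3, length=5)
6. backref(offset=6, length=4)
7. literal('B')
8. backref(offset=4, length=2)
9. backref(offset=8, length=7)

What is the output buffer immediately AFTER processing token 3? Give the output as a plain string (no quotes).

Token 1: literal('T'). Output: "T"
Token 2: literal('L'). Output: "TL"
Token 3: literal('Q'). Output: "TLQ"

Answer: TLQ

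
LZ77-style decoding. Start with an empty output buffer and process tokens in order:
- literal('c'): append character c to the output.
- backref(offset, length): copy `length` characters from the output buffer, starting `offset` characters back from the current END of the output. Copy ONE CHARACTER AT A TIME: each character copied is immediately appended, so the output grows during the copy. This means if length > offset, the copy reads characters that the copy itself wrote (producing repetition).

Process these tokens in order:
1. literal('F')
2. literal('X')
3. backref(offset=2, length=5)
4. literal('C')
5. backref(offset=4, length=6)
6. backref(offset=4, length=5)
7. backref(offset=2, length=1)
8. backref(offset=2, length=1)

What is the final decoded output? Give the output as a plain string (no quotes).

Answer: FXFXFXFCFXFCFXFCFXFXF

Derivation:
Token 1: literal('F'). Output: "F"
Token 2: literal('X'). Output: "FX"
Token 3: backref(off=2, len=5) (overlapping!). Copied 'FXFXF' from pos 0. Output: "FXFXFXF"
Token 4: literal('C'). Output: "FXFXFXFC"
Token 5: backref(off=4, len=6) (overlapping!). Copied 'FXFCFX' from pos 4. Output: "FXFXFXFCFXFCFX"
Token 6: backref(off=4, len=5) (overlapping!). Copied 'FCFXF' from pos 10. Output: "FXFXFXFCFXFCFXFCFXF"
Token 7: backref(off=2, len=1). Copied 'X' from pos 17. Output: "FXFXFXFCFXFCFXFCFXFX"
Token 8: backref(off=2, len=1). Copied 'F' from pos 18. Output: "FXFXFXFCFXFCFXFCFXFXF"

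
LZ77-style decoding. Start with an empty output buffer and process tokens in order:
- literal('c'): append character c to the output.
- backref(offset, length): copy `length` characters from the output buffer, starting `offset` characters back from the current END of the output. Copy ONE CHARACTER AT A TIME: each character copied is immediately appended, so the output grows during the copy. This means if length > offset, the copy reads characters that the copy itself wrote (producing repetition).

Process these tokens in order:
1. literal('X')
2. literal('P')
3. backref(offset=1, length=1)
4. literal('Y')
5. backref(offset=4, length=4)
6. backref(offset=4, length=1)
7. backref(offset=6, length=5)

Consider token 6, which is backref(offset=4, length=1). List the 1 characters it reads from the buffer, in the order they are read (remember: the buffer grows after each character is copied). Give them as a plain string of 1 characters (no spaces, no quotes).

Token 1: literal('X'). Output: "X"
Token 2: literal('P'). Output: "XP"
Token 3: backref(off=1, len=1). Copied 'P' from pos 1. Output: "XPP"
Token 4: literal('Y'). Output: "XPPY"
Token 5: backref(off=4, len=4). Copied 'XPPY' from pos 0. Output: "XPPYXPPY"
Token 6: backref(off=4, len=1). Buffer before: "XPPYXPPY" (len 8)
  byte 1: read out[4]='X', append. Buffer now: "XPPYXPPYX"

Answer: X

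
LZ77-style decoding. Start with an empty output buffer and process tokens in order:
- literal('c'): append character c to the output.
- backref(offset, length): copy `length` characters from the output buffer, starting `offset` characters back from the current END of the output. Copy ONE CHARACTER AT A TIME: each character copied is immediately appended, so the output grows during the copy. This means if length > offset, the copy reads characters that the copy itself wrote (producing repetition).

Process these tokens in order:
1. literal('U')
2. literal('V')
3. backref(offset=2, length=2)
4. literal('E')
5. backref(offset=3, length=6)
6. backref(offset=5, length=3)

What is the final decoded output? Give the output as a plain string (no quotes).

Token 1: literal('U'). Output: "U"
Token 2: literal('V'). Output: "UV"
Token 3: backref(off=2, len=2). Copied 'UV' from pos 0. Output: "UVUV"
Token 4: literal('E'). Output: "UVUVE"
Token 5: backref(off=3, len=6) (overlapping!). Copied 'UVEUVE' from pos 2. Output: "UVUVEUVEUVE"
Token 6: backref(off=5, len=3). Copied 'VEU' from pos 6. Output: "UVUVEUVEUVEVEU"

Answer: UVUVEUVEUVEVEU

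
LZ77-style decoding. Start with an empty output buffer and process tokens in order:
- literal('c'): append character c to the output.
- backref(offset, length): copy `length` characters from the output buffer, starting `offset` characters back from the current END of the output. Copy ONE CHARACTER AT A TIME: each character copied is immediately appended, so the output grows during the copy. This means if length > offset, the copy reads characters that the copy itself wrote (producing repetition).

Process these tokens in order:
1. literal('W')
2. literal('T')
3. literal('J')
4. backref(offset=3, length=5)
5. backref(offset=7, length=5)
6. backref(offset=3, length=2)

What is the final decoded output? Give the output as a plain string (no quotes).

Token 1: literal('W'). Output: "W"
Token 2: literal('T'). Output: "WT"
Token 3: literal('J'). Output: "WTJ"
Token 4: backref(off=3, len=5) (overlapping!). Copied 'WTJWT' from pos 0. Output: "WTJWTJWT"
Token 5: backref(off=7, len=5). Copied 'TJWTJ' from pos 1. Output: "WTJWTJWTTJWTJ"
Token 6: backref(off=3, len=2). Copied 'WT' from pos 10. Output: "WTJWTJWTTJWTJWT"

Answer: WTJWTJWTTJWTJWT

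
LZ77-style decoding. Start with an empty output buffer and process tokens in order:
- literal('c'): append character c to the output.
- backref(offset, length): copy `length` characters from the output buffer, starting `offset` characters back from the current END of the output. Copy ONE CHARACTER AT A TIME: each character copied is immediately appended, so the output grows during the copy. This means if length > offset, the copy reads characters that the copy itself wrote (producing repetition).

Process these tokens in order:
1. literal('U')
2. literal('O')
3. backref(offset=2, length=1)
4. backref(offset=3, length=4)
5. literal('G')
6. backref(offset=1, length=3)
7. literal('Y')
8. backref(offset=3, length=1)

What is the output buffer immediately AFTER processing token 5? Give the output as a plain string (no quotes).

Answer: UOUUOUUG

Derivation:
Token 1: literal('U'). Output: "U"
Token 2: literal('O'). Output: "UO"
Token 3: backref(off=2, len=1). Copied 'U' from pos 0. Output: "UOU"
Token 4: backref(off=3, len=4) (overlapping!). Copied 'UOUU' from pos 0. Output: "UOUUOUU"
Token 5: literal('G'). Output: "UOUUOUUG"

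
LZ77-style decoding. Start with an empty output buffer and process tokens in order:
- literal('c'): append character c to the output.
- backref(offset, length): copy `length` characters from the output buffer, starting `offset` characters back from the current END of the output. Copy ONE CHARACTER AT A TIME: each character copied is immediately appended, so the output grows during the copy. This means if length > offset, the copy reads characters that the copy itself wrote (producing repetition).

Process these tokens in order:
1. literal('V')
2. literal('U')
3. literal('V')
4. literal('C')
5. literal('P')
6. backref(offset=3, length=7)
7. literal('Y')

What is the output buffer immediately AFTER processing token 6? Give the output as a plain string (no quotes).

Token 1: literal('V'). Output: "V"
Token 2: literal('U'). Output: "VU"
Token 3: literal('V'). Output: "VUV"
Token 4: literal('C'). Output: "VUVC"
Token 5: literal('P'). Output: "VUVCP"
Token 6: backref(off=3, len=7) (overlapping!). Copied 'VCPVCPV' from pos 2. Output: "VUVCPVCPVCPV"

Answer: VUVCPVCPVCPV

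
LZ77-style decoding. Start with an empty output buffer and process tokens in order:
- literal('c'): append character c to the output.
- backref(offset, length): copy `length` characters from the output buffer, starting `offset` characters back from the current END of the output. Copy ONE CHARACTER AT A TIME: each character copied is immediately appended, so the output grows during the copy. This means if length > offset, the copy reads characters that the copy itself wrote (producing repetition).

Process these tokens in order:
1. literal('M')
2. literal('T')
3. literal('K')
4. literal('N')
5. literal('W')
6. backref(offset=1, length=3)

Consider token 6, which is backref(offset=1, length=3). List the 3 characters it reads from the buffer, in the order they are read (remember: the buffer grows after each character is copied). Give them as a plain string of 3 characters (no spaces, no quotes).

Answer: WWW

Derivation:
Token 1: literal('M'). Output: "M"
Token 2: literal('T'). Output: "MT"
Token 3: literal('K'). Output: "MTK"
Token 4: literal('N'). Output: "MTKN"
Token 5: literal('W'). Output: "MTKNW"
Token 6: backref(off=1, len=3). Buffer before: "MTKNW" (len 5)
  byte 1: read out[4]='W', append. Buffer now: "MTKNWW"
  byte 2: read out[5]='W', append. Buffer now: "MTKNWWW"
  byte 3: read out[6]='W', append. Buffer now: "MTKNWWWW"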